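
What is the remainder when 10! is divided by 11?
By Wilson's theorem, (10)! ≡ -1 ≡ 10 (mod 11)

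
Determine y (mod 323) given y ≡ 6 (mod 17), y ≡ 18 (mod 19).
227

Using the Chinese Remainder Theorem:
M = product of moduli = 323
For equation 1: M_1 = 19, 19 ≡ 2 (mod 17), inverse of 19 mod 17 is 9 (check: 2 × 9 = 18 ≡ 1 (mod 17))
For equation 2: M_2 = 17, 17 ≡ 17 (mod 19), inverse of 17 mod 19 is 9 (check: 17 × 9 = 153 ≡ 1 (mod 19))
Combine: y ≡ Σ r_i×M_i×(M_i⁻¹ mod m_i) = 6×19×9 + 18×17×9 = 1026 + 2754 = 3780
3780 mod 323 = 227
y ≡ 227 (mod 323)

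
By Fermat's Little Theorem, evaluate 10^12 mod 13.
By Fermat's Little Theorem, 10^{12} ≡ 1 (mod 13) since 13 is prime and gcd(10, 13) = 1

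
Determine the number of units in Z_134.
66

Prime factorization: 134 = 2 × 67
Using the formula φ(n) = n × Π(1 - 1/p) for each prime factor p:
φ(134) = 134 × (1 - 1/2) × (1 - 1/67)
φ(134) = 66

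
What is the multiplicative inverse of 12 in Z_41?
24

Using Extended Euclidean Algorithm:
gcd(12, 41) = 1
Bezout coefficients: 12 × -17 + 41 × 5 = 1
So 12 × -17 ≡ 1 (mod 41)
The inverse is -17 mod 41 = 24
Verification: 12 × 24 = 288 = 7 × 41 + 1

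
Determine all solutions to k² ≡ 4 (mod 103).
The square roots of 4 mod 103 are 2 and 101. Verify: 2² = 4 ≡ 4 (mod 103)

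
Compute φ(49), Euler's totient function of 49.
42

Prime factorization: 49 = 7^2
Using the formula φ(n) = n × Π(1 - 1/p) for each prime factor p:
φ(49) = 49 × (1 - 1/7)
φ(49) = 42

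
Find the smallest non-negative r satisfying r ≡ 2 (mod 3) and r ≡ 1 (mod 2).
M = 3 × 2 = 6. M₁ = 2, y₁ ≡ 2 (mod 3). M₂ = 3, y₂ ≡ 1 (mod 2). r = 2×2×2 + 1×3×1 ≡ 5 (mod 6)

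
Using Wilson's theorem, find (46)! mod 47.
By Wilson's theorem, (46)! ≡ -1 ≡ 46 (mod 47)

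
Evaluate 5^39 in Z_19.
Using Fermat: 5^{18} ≡ 1 (mod 19). 39 ≡ 3 (mod 18). So 5^{39} ≡ 5^{3} ≡ 11 (mod 19)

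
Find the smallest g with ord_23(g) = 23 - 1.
p - 1 = 22 has prime divisors 2, 11. h is a primitive root mod 23 iff h^(22/q) ≢ 1 (mod 23) for each such q.
h = 2: 2^11 ≡ 1, 2^2 ≡ 4 (mod 23); 2^11 ≡ 1, so not a primitive root.
h = 3: 3^11 ≡ 1, 3^2 ≡ 9 (mod 23); 3^11 ≡ 1, so not a primitive root.
h = 4: 4^11 ≡ 1, 4^2 ≡ 16 (mod 23); 4^11 ≡ 1, so not a primitive root.
h = 5: 5^11 ≡ 22, 5^2 ≡ 2 (mod 23); none is 1, so 5 has order 22 and is a primitive root.
The smallest primitive root mod 23 is g = 5.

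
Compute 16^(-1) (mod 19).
16^(-1) ≡ 6 (mod 19). Verification: 16 × 6 = 96 ≡ 1 (mod 19)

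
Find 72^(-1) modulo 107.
55

Using Extended Euclidean Algorithm:
gcd(72, 107) = 1
Bezout coefficients: 72 × -52 + 107 × 35 = 1
So 72 × -52 ≡ 1 (mod 107)
The inverse is -52 mod 107 = 55
Verification: 72 × 55 = 3960 = 37 × 107 + 1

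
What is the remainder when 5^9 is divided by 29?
9 = 8 + 1 (binary 1001). Repeated squaring mod 29: 5^1 ≡ 5; 5^2 ≡ 5² = 25 ≡ 25; 5^4 ≡ 25² = 625 ≡ 16; 5^8 ≡ 16² = 256 ≡ 24. Multiply: 5^9 = 5^8 × 5^1 ≡ 24 × 5 (mod 29): 24 × 5 = 120 ≡ 4. So 5^9 ≡ 4 (mod 29).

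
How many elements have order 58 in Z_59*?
Number of primitive roots mod 59 = φ(58) = 28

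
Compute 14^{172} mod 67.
59

Using successive squaring:
Binary expansion of 172: 10101100
Powers of 14 mod 67 (each is the square of the previous):
  14^1 ≡ 14 (mod 67)
  14^2 ≡ 14² = 196 ≡ 62 (mod 67)
  14^4 ≡ 62² = 3844 ≡ 25 (mod 67)
  14^8 ≡ 25² = 625 ≡ 22 (mod 67)
  14^16 ≡ 22² = 484 ≡ 15 (mod 67)
  14^32 ≡ 15² = 225 ≡ 24 (mod 67)
  14^64 ≡ 24² = 576 ≡ 40 (mod 67)
  14^128 ≡ 40² = 1600 ≡ 59 (mod 67)
172 = 128 + 32 + 8 + 4, so 14^172 = 14^128 × 14^32 × 14^8 × 14^4 ≡ 59 × 24 × 22 × 25 (mod 67)
Multiplying step by step:
  59 × 24 = 1416 ≡ 9 (mod 67)
  9 × 22 = 198 ≡ 64 (mod 67)
  64 × 25 = 1600 ≡ 59 (mod 67)
Result: 14^172 ≡ 59 (mod 67)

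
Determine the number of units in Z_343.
294

Prime factorization: 343 = 7^3
Using the formula φ(n) = n × Π(1 - 1/p) for each prime factor p:
φ(343) = 343 × (1 - 1/7)
φ(343) = 294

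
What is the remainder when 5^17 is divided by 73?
Using repeated squaring. 17 = 16 + 1 (binary 10001). Repeated squaring mod 73: 5^1 ≡ 5; 5^2 ≡ 5² = 25 ≡ 25; 5^4 ≡ 25² = 625 ≡ 41; 5^8 ≡ 41² = 1681 ≡ 2; 5^16 ≡ 2² = 4 ≡ 4. Multiply: 5^17 = 5^16 × 5^1 ≡ 4 × 5 (mod 73): 4 × 5 = 20 ≡ 20. So 5^17 ≡ 20 (mod 73).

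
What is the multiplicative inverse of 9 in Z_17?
9^(-1) ≡ 2 (mod 17). Verification: 9 × 2 = 18 ≡ 1 (mod 17)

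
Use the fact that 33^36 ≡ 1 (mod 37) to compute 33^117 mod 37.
By Fermat: 33^{36} ≡ 1 (mod 37). 117 = 3×36 + 9. So 33^{117} ≡ 33^{9} ≡ 1 (mod 37)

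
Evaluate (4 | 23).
(4/23) = 4^{11} mod 23 = 1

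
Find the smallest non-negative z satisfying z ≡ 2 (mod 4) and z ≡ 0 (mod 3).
M = 4 × 3 = 12. M₁ = 3, y₁ ≡ 3 (mod 4). M₂ = 4, y₂ ≡ 1 (mod 3). z = 2×3×3 + 0×4×1 ≡ 6 (mod 12)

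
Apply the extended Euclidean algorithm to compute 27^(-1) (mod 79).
Extended GCD: 27(-38) + 79(13) = 1. So 27^(-1) ≡ 41 ≡ 41 (mod 79). Verify: 27 × 41 = 1107 ≡ 1 (mod 79)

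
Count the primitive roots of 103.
32

The number of primitive roots modulo p is φ(p-1) = φ(102)
φ(102) = 32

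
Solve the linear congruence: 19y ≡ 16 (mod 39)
7

Since gcd(19, 39) = 1 divides 16, a solution exists.
Multiply both sides by the inverse of 19 mod 39:
  19^(-1) mod 39 = 37
  x ≡ 37 × 16 ≡ 592 ≡ 7 (mod 39)
Verification: 19 × 7 = 133 = 3 × 39 + 16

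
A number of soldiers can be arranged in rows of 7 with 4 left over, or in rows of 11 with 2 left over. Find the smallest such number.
M = 7 × 11 = 77. M₁ = 11, y₁ ≡ 2 (mod 7). M₂ = 7, y₂ ≡ 8 (mod 11). n = 4×11×2 + 2×7×8 ≡ 46 (mod 77). The smallest positive such number is 46.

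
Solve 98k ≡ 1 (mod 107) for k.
98^(-1) ≡ 95 (mod 107). Verification: 98 × 95 = 9310 ≡ 1 (mod 107)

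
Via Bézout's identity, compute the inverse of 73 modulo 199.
Extended GCD: 73(30) + 199(-11) = 1. So 73^(-1) ≡ 30 ≡ 30 (mod 199). Verify: 73 × 30 = 2190 ≡ 1 (mod 199)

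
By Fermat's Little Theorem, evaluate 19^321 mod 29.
By Fermat: 19^{28} ≡ 1 (mod 29). 321 ≡ 13 (mod 28). So 19^{321} ≡ 19^{13} ≡ 3 (mod 29)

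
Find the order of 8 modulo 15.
Powers of 8 mod 15: 8^1≡8, 8^2≡4, 8^3≡2, 8^4≡1. Order = 4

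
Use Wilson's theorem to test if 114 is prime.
(113)! mod 114 = 0. Since 0 ≢ -1 (mod 114), 114 is not prime.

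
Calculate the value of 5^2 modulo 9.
2 = 2 (binary 10). Repeated squaring mod 9: 5^1 ≡ 5; 5^2 ≡ 5² = 25 ≡ 7. So 5^2 ≡ 7 (mod 9).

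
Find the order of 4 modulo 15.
Powers of 4 mod 15: 4^1≡4, 4^2≡1. Order = 2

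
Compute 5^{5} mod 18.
11

Using successive squaring:
Binary expansion of 5: 101
Powers of 5 mod 18 (each is the square of the previous):
  5^1 ≡ 5 (mod 18)
  5^2 ≡ 5² = 25 ≡ 7 (mod 18)
  5^4 ≡ 7² = 49 ≡ 13 (mod 18)
5 = 4 + 1, so 5^5 = 5^4 × 5^1 ≡ 13 × 5 (mod 18)
Multiplying step by step:
  13 × 5 = 65 ≡ 11 (mod 18)
Result: 5^5 ≡ 11 (mod 18)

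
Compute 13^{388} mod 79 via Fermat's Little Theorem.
36

By Fermat's Little Theorem, a^(p-1) ≡ 1 (mod p) for prime p and gcd(a, p) = 1
Here p = 79, so 13^78 ≡ 1 (mod 79)
We can reduce the exponent: 388 mod 78 = 76
So 13^388 ≡ 13^76 (mod 79)
Computing: 13^76 mod 79 = 36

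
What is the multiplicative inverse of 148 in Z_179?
148^(-1) ≡ 127 (mod 179). Verification: 148 × 127 = 18796 ≡ 1 (mod 179)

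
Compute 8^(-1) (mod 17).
15

Using Extended Euclidean Algorithm:
gcd(8, 17) = 1
Bezout coefficients: 8 × -2 + 17 × 1 = 1
So 8 × -2 ≡ 1 (mod 17)
The inverse is -2 mod 17 = 15
Verification: 8 × 15 = 120 = 7 × 17 + 1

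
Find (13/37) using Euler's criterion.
(13/37) = 13^{18} mod 37 = -1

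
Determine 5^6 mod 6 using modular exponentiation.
6 = 4 + 2 (binary 110). Repeated squaring mod 6: 5^1 ≡ 5; 5^2 ≡ 5² = 25 ≡ 1; 5^4 ≡ 1² = 1 ≡ 1. Multiply: 5^6 = 5^4 × 5^2 ≡ 1 × 1 (mod 6): 1 × 1 = 1 ≡ 1. So 5^6 ≡ 1 (mod 6).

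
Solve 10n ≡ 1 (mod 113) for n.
34

Using Extended Euclidean Algorithm:
gcd(10, 113) = 1
Bezout coefficients: 10 × 34 + 113 × -3 = 1
So 10 × 34 ≡ 1 (mod 113)
The inverse is 34 mod 113 = 34
Verification: 10 × 34 = 340 = 3 × 113 + 1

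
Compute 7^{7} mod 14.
7

Using successive squaring:
Binary expansion of 7: 111
Powers of 7 mod 14 (each is the square of the previous):
  7^1 ≡ 7 (mod 14)
  7^2 ≡ 7² = 49 ≡ 7 (mod 14)
  7^4 ≡ 7² = 49 ≡ 7 (mod 14)
7 = 4 + 2 + 1, so 7^7 = 7^4 × 7^2 × 7^1 ≡ 7 × 7 × 7 (mod 14)
Multiplying step by step:
  7 × 7 = 49 ≡ 7 (mod 14)
  7 × 7 = 49 ≡ 7 (mod 14)
Result: 7^7 ≡ 7 (mod 14)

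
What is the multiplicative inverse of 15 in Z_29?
15^(-1) ≡ 2 (mod 29). Verification: 15 × 2 = 30 ≡ 1 (mod 29)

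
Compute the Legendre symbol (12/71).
(12/71) = 12^{35} mod 71 = 1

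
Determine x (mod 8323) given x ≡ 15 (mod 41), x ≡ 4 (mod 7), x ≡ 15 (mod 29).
4771

Using the Chinese Remainder Theorem:
M = product of moduli = 8323
For equation 1: M_1 = 203, 203 ≡ 39 (mod 41), inverse of 203 mod 41 is 20 (check: 39 × 20 = 780 ≡ 1 (mod 41))
For equation 2: M_2 = 1189, 1189 ≡ 6 (mod 7), inverse of 1189 mod 7 is 6 (check: 6 × 6 = 36 ≡ 1 (mod 7))
For equation 3: M_3 = 287, 287 ≡ 26 (mod 29), inverse of 287 mod 29 is 19 (check: 26 × 19 = 494 ≡ 1 (mod 29))
Combine: x ≡ Σ r_i×M_i×(M_i⁻¹ mod m_i) = 15×203×20 + 4×1189×6 + 15×287×19 = 60900 + 28536 + 81795 = 171231
171231 mod 8323 = 4771
x ≡ 4771 (mod 8323)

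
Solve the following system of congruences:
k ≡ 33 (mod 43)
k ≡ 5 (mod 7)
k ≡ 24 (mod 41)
4247

Using the Chinese Remainder Theorem:
M = product of moduli = 12341
For equation 1: M_1 = 287, 287 ≡ 29 (mod 43), inverse of 287 mod 43 is 3 (check: 29 × 3 = 87 ≡ 1 (mod 43))
For equation 2: M_2 = 1763, 1763 ≡ 6 (mod 7), inverse of 1763 mod 7 is 6 (check: 6 × 6 = 36 ≡ 1 (mod 7))
For equation 3: M_3 = 301, 301 ≡ 14 (mod 41), inverse of 301 mod 41 is 3 (check: 14 × 3 = 42 ≡ 1 (mod 41))
Combine: k ≡ Σ r_i×M_i×(M_i⁻¹ mod m_i) = 33×287×3 + 5×1763×6 + 24×301×3 = 28413 + 52890 + 21672 = 102975
102975 mod 12341 = 4247
k ≡ 4247 (mod 12341)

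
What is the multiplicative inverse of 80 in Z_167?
80^(-1) ≡ 119 (mod 167). Verification: 80 × 119 = 9520 ≡ 1 (mod 167)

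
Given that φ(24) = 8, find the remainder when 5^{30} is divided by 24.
By Euler: 5^{8} ≡ 1 (mod 24) since gcd(5, 24) = 1. 30 = 3×8 + 6. So 5^{30} ≡ 5^{6} ≡ 1 (mod 24)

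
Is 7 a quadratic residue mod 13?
By Euler's criterion: 7^{6} ≡ 12 (mod 13). Since this equals -1 (≡ 12), 7 is not a QR.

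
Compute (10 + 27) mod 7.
2

(10 + 27) = 37
37 mod 7 = 2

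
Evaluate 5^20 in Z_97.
Using repeated squaring. 20 = 16 + 4 (binary 10100). Repeated squaring mod 97: 5^1 ≡ 5; 5^2 ≡ 5² = 25 ≡ 25; 5^4 ≡ 25² = 625 ≡ 43; 5^8 ≡ 43² = 1849 ≡ 6; 5^16 ≡ 6² = 36 ≡ 36. Multiply: 5^20 = 5^16 × 5^4 ≡ 36 × 43 (mod 97): 36 × 43 = 1548 ≡ 93. So 5^20 ≡ 93 (mod 97).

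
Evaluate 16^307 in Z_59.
Using Fermat: 16^{58} ≡ 1 (mod 59). 307 ≡ 17 (mod 58). So 16^{307} ≡ 16^{17} ≡ 21 (mod 59)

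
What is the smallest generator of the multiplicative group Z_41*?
p - 1 = 40 has prime divisors 2, 5. h is a primitive root mod 41 iff h^(40/q) ≢ 1 (mod 41) for each such q.
h = 2: 2^20 ≡ 1, 2^8 ≡ 10 (mod 41); 2^20 ≡ 1, so not a primitive root.
h = 3: 3^20 ≡ 40, 3^8 ≡ 1 (mod 41); 3^8 ≡ 1, so not a primitive root.
h = 4: 4^20 ≡ 1, 4^8 ≡ 18 (mod 41); 4^20 ≡ 1, so not a primitive root.
h = 5: 5^20 ≡ 1, 5^8 ≡ 18 (mod 41); 5^20 ≡ 1, so not a primitive root.
h = 6: 6^20 ≡ 40, 6^8 ≡ 10 (mod 41); none is 1, so 6 has order 40 and is a primitive root.
The smallest primitive root mod 41 is g = 6.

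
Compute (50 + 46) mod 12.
0

(50 + 46) = 96
96 mod 12 = 0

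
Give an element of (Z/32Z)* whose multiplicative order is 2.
15 has order 2 mod 32 since 15^{2} ≡ 1 (mod 32) and no smaller power works.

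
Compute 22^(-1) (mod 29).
4

Using Extended Euclidean Algorithm:
gcd(22, 29) = 1
Bezout coefficients: 22 × 4 + 29 × -3 = 1
So 22 × 4 ≡ 1 (mod 29)
The inverse is 4 mod 29 = 4
Verification: 22 × 4 = 88 = 3 × 29 + 1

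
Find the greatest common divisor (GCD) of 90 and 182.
2

Using the Euclidean algorithm:
90 = 0 × 182 + 90
182 = 2 × 90 + 2
90 = 45 × 2 + 0

GCD(90, 182) = 2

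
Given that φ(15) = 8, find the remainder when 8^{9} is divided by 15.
By Euler: 8^{8} ≡ 1 (mod 15) since gcd(8, 15) = 1. 9 = 1×8 + 1. So 8^{9} ≡ 8^{1} ≡ 8 (mod 15)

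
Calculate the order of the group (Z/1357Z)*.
1276

Prime factorization: 1357 = 23 × 59
Using the formula φ(n) = n × Π(1 - 1/p) for each prime factor p:
φ(1357) = 1357 × (1 - 1/23) × (1 - 1/59)
φ(1357) = 1276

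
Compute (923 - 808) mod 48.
19

(923 - 808) = 115
115 mod 48 = 19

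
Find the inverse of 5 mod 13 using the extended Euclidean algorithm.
Extended GCD: 5(-5) + 13(2) = 1. So 5^(-1) ≡ 8 ≡ 8 (mod 13). Verify: 5 × 8 = 40 ≡ 1 (mod 13)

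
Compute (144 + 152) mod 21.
2

(144 + 152) = 296
296 mod 21 = 2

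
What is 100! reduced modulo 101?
By Wilson's theorem, (100)! ≡ -1 ≡ 100 (mod 101)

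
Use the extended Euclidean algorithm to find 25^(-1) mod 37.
Extended GCD: 25(3) + 37(-2) = 1. So 25^(-1) ≡ 3 ≡ 3 (mod 37). Verify: 25 × 3 = 75 ≡ 1 (mod 37)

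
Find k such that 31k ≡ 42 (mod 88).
78

Since gcd(31, 88) = 1 divides 42, a solution exists.
Multiply both sides by the inverse of 31 mod 88:
  31^(-1) mod 88 = 71
  x ≡ 71 × 42 ≡ 2982 ≡ 78 (mod 88)
Verification: 31 × 78 = 2418 = 27 × 88 + 42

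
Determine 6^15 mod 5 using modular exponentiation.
Using Fermat: 6^{4} ≡ 1 (mod 5). 15 ≡ 3 (mod 4). So 6^{15} ≡ 6^{3} ≡ 1 (mod 5)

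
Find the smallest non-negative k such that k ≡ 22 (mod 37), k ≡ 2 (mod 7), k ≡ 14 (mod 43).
4314

Using the Chinese Remainder Theorem:
M = product of moduli = 11137
For equation 1: M_1 = 301, 301 ≡ 5 (mod 37), inverse of 301 mod 37 is 15 (check: 5 × 15 = 75 ≡ 1 (mod 37))
For equation 2: M_2 = 1591, 1591 ≡ 2 (mod 7), inverse of 1591 mod 7 is 4 (check: 2 × 4 = 8 ≡ 1 (mod 7))
For equation 3: M_3 = 259, 259 ≡ 1 (mod 43), inverse of 259 mod 43 is 1 (check: 1 × 1 = 1 ≡ 1 (mod 43))
Combine: k ≡ Σ r_i×M_i×(M_i⁻¹ mod m_i) = 22×301×15 + 2×1591×4 + 14×259×1 = 99330 + 12728 + 3626 = 115684
115684 mod 11137 = 4314
k ≡ 4314 (mod 11137)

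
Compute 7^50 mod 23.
Using Fermat: 7^{22} ≡ 1 (mod 23). 50 ≡ 6 (mod 22). So 7^{50} ≡ 7^{6} ≡ 4 (mod 23)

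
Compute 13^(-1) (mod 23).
13^(-1) ≡ 16 (mod 23). Verification: 13 × 16 = 208 ≡ 1 (mod 23)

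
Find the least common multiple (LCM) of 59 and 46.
2714

First find GCD(59, 46) using the Euclidean algorithm:
59 = 1 × 46 + 13
46 = 3 × 13 + 7
13 = 1 × 7 + 6
7 = 1 × 6 + 1
6 = 6 × 1 + 0
GCD(59, 46) = 1

LCM formula: LCM(a, b) = (a × b) / GCD(a, b)
LCM(59, 46) = (59 × 46) / 1
LCM(59, 46) = 2714 / 1
LCM(59, 46) = 2714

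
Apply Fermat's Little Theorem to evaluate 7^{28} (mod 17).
13

By Fermat's Little Theorem, a^(p-1) ≡ 1 (mod p) for prime p and gcd(a, p) = 1
Here p = 17, so 7^16 ≡ 1 (mod 17)
We can reduce the exponent: 28 mod 16 = 12
So 7^28 ≡ 7^12 (mod 17)
Computing: 7^12 mod 17 = 13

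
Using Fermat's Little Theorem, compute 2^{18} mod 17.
4

By Fermat's Little Theorem, a^(p-1) ≡ 1 (mod p) for prime p and gcd(a, p) = 1
Here p = 17, so 2^16 ≡ 1 (mod 17)
We can reduce the exponent: 18 mod 16 = 2
So 2^18 ≡ 2^2 (mod 17)
Computing: 2^2 mod 17 = 4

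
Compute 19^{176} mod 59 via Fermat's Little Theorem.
7

By Fermat's Little Theorem, a^(p-1) ≡ 1 (mod p) for prime p and gcd(a, p) = 1
Here p = 59, so 19^58 ≡ 1 (mod 59)
We can reduce the exponent: 176 mod 58 = 2
So 19^176 ≡ 19^2 (mod 59)
Computing: 19^2 mod 59 = 7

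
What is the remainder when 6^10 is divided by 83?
10 = 8 + 2 (binary 1010). Repeated squaring mod 83: 6^1 ≡ 6; 6^2 ≡ 6² = 36 ≡ 36; 6^4 ≡ 36² = 1296 ≡ 51; 6^8 ≡ 51² = 2601 ≡ 28. Multiply: 6^10 = 6^8 × 6^2 ≡ 28 × 36 (mod 83): 28 × 36 = 1008 ≡ 12. So 6^10 ≡ 12 (mod 83).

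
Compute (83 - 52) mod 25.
6

(83 - 52) = 31
31 mod 25 = 6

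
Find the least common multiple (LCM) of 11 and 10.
110

First find GCD(11, 10) using the Euclidean algorithm:
11 = 1 × 10 + 1
10 = 10 × 1 + 0
GCD(11, 10) = 1

LCM formula: LCM(a, b) = (a × b) / GCD(a, b)
LCM(11, 10) = (11 × 10) / 1
LCM(11, 10) = 110 / 1
LCM(11, 10) = 110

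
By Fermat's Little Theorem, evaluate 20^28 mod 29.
By Fermat's Little Theorem, 20^{28} ≡ 1 (mod 29) since 29 is prime and gcd(20, 29) = 1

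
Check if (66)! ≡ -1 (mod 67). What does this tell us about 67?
(66)! mod 67 = 66. Since this equals -1 (mod 67), Wilson confirms 67 is prime.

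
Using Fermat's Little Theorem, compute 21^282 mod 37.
By Fermat: 21^{36} ≡ 1 (mod 37). 282 = 7×36 + 30. So 21^{282} ≡ 21^{30} ≡ 26 (mod 37)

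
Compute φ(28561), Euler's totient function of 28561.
26364

Prime factorization: 28561 = 13^4
Using the formula φ(n) = n × Π(1 - 1/p) for each prime factor p:
φ(28561) = 28561 × (1 - 1/13)
φ(28561) = 26364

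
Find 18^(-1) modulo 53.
3

Using Extended Euclidean Algorithm:
gcd(18, 53) = 1
Bezout coefficients: 18 × 3 + 53 × -1 = 1
So 18 × 3 ≡ 1 (mod 53)
The inverse is 3 mod 53 = 3
Verification: 18 × 3 = 54 = 1 × 53 + 1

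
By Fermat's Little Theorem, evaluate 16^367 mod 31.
By Fermat: 16^{30} ≡ 1 (mod 31). 367 ≡ 7 (mod 30). So 16^{367} ≡ 16^{7} ≡ 8 (mod 31)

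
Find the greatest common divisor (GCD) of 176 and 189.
1

Using the Euclidean algorithm:
176 = 0 × 189 + 176
189 = 1 × 176 + 13
176 = 13 × 13 + 7
13 = 1 × 7 + 6
7 = 1 × 6 + 1
6 = 6 × 1 + 0

GCD(176, 189) = 1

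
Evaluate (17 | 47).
(17/47) = 17^{23} mod 47 = 1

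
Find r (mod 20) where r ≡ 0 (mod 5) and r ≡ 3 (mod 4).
M = 5 × 4 = 20. M₁ = 4, y₁ ≡ 4 (mod 5). M₂ = 5, y₂ ≡ 1 (mod 4). r = 0×4×4 + 3×5×1 ≡ 15 (mod 20)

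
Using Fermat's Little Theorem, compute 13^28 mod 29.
By Fermat's Little Theorem, 13^{28} ≡ 1 (mod 29) since 29 is prime and gcd(13, 29) = 1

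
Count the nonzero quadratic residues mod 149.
For prime 149, there are (p-1)/2 = (149-1)/2 = 74 quadratic residues (excluding 0).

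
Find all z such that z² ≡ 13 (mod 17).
The square roots of 13 mod 17 are 8 and 9. Verify: 8² = 64 ≡ 13 (mod 17)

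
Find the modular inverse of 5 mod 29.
5^(-1) ≡ 6 (mod 29). Verification: 5 × 6 = 30 ≡ 1 (mod 29)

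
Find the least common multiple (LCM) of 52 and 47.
2444

First find GCD(52, 47) using the Euclidean algorithm:
52 = 1 × 47 + 5
47 = 9 × 5 + 2
5 = 2 × 2 + 1
2 = 2 × 1 + 0
GCD(52, 47) = 1

LCM formula: LCM(a, b) = (a × b) / GCD(a, b)
LCM(52, 47) = (52 × 47) / 1
LCM(52, 47) = 2444 / 1
LCM(52, 47) = 2444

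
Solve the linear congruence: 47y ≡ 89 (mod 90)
67

Since gcd(47, 90) = 1 divides 89, a solution exists.
Multiply both sides by the inverse of 47 mod 90:
  47^(-1) mod 90 = 23
  x ≡ 23 × 89 ≡ 2047 ≡ 67 (mod 90)
Verification: 47 × 67 = 3149 = 34 × 90 + 89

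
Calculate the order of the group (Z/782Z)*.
352

Prime factorization: 782 = 2 × 17 × 23
Using the formula φ(n) = n × Π(1 - 1/p) for each prime factor p:
φ(782) = 782 × (1 - 1/2) × (1 - 1/17) × (1 - 1/23)
φ(782) = 352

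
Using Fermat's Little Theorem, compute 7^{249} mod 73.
10

By Fermat's Little Theorem, a^(p-1) ≡ 1 (mod p) for prime p and gcd(a, p) = 1
Here p = 73, so 7^72 ≡ 1 (mod 73)
We can reduce the exponent: 249 mod 72 = 33
So 7^249 ≡ 7^33 (mod 73)
Computing: 7^33 mod 73 = 10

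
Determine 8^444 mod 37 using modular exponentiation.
Using Fermat: 8^{36} ≡ 1 (mod 37). 444 ≡ 12 (mod 36). So 8^{444} ≡ 8^{12} ≡ 1 (mod 37)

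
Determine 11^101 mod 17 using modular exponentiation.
Using Fermat: 11^{16} ≡ 1 (mod 17). 101 ≡ 5 (mod 16). So 11^{101} ≡ 11^{5} ≡ 10 (mod 17)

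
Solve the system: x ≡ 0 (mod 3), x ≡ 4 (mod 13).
M = 3 × 13 = 39. M₁ = 13, y₁ ≡ 1 (mod 3). M₂ = 3, y₂ ≡ 9 (mod 13). x = 0×13×1 + 4×3×9 ≡ 30 (mod 39)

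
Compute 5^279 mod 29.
Using Fermat: 5^{28} ≡ 1 (mod 29). 279 ≡ 27 (mod 28). So 5^{279} ≡ 5^{27} ≡ 6 (mod 29)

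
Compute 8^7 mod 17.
7 = 4 + 2 + 1 (binary 111). Repeated squaring mod 17: 8^1 ≡ 8; 8^2 ≡ 8² = 64 ≡ 13; 8^4 ≡ 13² = 169 ≡ 16. Multiply: 8^7 = 8^4 × 8^2 × 8^1 ≡ 16 × 13 × 8 (mod 17): 16 × 13 = 208 ≡ 4; 4 × 8 = 32 ≡ 15. So 8^7 ≡ 15 (mod 17).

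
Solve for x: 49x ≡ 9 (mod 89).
2

Since gcd(49, 89) = 1 divides 9, a solution exists.
Multiply both sides by the inverse of 49 mod 89:
  49^(-1) mod 89 = 20
  x ≡ 20 × 9 ≡ 180 ≡ 2 (mod 89)
Verification: 49 × 2 = 98 = 1 × 89 + 9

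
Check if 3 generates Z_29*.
p - 1 = 28 has prime divisors 2, 7. Check 3^(28/q) mod 29 for each: 3^(28/2) = 3^14 ≡ 28, 3^(28/7) = 3^4 ≡ 23 (mod 29). None of these is 1, so 3 has order 28 = φ(29), so it is a primitive root mod 29.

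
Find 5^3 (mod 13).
3 = 2 + 1 (binary 11). Repeated squaring mod 13: 5^1 ≡ 5; 5^2 ≡ 5² = 25 ≡ 12. Multiply: 5^3 = 5^2 × 5^1 ≡ 12 × 5 (mod 13): 12 × 5 = 60 ≡ 8. So 5^3 ≡ 8 (mod 13).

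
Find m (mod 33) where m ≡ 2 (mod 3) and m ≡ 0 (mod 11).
M = 3 × 11 = 33. M₁ = 11, y₁ ≡ 2 (mod 3). M₂ = 3, y₂ ≡ 4 (mod 11). m = 2×11×2 + 0×3×4 ≡ 11 (mod 33)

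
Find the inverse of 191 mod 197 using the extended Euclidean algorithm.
Extended GCD: 191(-33) + 197(32) = 1. So 191^(-1) ≡ 164 ≡ 164 (mod 197). Verify: 191 × 164 = 31324 ≡ 1 (mod 197)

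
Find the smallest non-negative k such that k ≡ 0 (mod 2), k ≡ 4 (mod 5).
4

Using the Chinese Remainder Theorem:
M = product of moduli = 10
For equation 1: M_1 = 5, 5 ≡ 1 (mod 2), inverse of 5 mod 2 is 1 (check: 1 × 1 = 1 ≡ 1 (mod 2))
For equation 2: M_2 = 2, 2 ≡ 2 (mod 5), inverse of 2 mod 5 is 3 (check: 2 × 3 = 6 ≡ 1 (mod 5))
Combine: k ≡ Σ r_i×M_i×(M_i⁻¹ mod m_i) = 0×5×1 + 4×2×3 = 0 + 24 = 24
24 mod 10 = 4
k ≡ 4 (mod 10)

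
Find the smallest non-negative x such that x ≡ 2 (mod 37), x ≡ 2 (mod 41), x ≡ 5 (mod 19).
27308

Using the Chinese Remainder Theorem:
M = product of moduli = 28823
For equation 1: M_1 = 779, 779 ≡ 2 (mod 37), inverse of 779 mod 37 is 19 (check: 2 × 19 = 38 ≡ 1 (mod 37))
For equation 2: M_2 = 703, 703 ≡ 6 (mod 41), inverse of 703 mod 41 is 7 (check: 6 × 7 = 42 ≡ 1 (mod 41))
For equation 3: M_3 = 1517, 1517 ≡ 16 (mod 19), inverse of 1517 mod 19 is 6 (check: 16 × 6 = 96 ≡ 1 (mod 19))
Combine: x ≡ Σ r_i×M_i×(M_i⁻¹ mod m_i) = 2×779×19 + 2×703×7 + 5×1517×6 = 29602 + 9842 + 45510 = 84954
84954 mod 28823 = 27308
x ≡ 27308 (mod 28823)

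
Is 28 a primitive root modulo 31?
p - 1 = 30 has prime divisors 2, 3, 5. Check 28^(30/q) mod 31 for each: 28^(30/2) = 28^15 ≡ 1, 28^(30/3) = 28^10 ≡ 25, 28^(30/5) = 28^6 ≡ 16 (mod 31). Since 28^15 ≡ 1 (mod 31), the order of 28 divides 15 (in fact the order is 15) ≠ 30, so it is not a primitive root.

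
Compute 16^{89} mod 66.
64

Using successive squaring:
Binary expansion of 89: 1011001
Powers of 16 mod 66 (each is the square of the previous):
  16^1 ≡ 16 (mod 66)
  16^2 ≡ 16² = 256 ≡ 58 (mod 66)
  16^4 ≡ 58² = 3364 ≡ 64 (mod 66)
  16^8 ≡ 64² = 4096 ≡ 4 (mod 66)
  16^16 ≡ 4² = 16 ≡ 16 (mod 66)
  16^32 ≡ 16² = 256 ≡ 58 (mod 66)
  16^64 ≡ 58² = 3364 ≡ 64 (mod 66)
89 = 64 + 16 + 8 + 1, so 16^89 = 16^64 × 16^16 × 16^8 × 16^1 ≡ 64 × 16 × 4 × 16 (mod 66)
Multiplying step by step:
  64 × 16 = 1024 ≡ 34 (mod 66)
  34 × 4 = 136 ≡ 4 (mod 66)
  4 × 16 = 64 ≡ 64 (mod 66)
Result: 16^89 ≡ 64 (mod 66)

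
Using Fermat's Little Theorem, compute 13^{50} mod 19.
5

By Fermat's Little Theorem, a^(p-1) ≡ 1 (mod p) for prime p and gcd(a, p) = 1
Here p = 19, so 13^18 ≡ 1 (mod 19)
We can reduce the exponent: 50 mod 18 = 14
So 13^50 ≡ 13^14 (mod 19)
Computing: 13^14 mod 19 = 5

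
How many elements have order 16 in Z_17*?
Number of primitive roots mod 17 = φ(16) = 8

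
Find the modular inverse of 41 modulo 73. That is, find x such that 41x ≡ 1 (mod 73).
57

Using Extended Euclidean Algorithm:
gcd(41, 73) = 1
Bezout coefficients: 41 × -16 + 73 × 9 = 1
So 41 × -16 ≡ 1 (mod 73)
The inverse is -16 mod 73 = 57
Verification: 41 × 57 = 2337 = 32 × 73 + 1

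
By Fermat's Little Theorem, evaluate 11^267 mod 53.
By Fermat: 11^{52} ≡ 1 (mod 53). 267 ≡ 7 (mod 52). So 11^{267} ≡ 11^{7} ≡ 25 (mod 53)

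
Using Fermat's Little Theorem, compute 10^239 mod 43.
By Fermat: 10^{42} ≡ 1 (mod 43). 239 ≡ 29 (mod 42). So 10^{239} ≡ 10^{29} ≡ 17 (mod 43)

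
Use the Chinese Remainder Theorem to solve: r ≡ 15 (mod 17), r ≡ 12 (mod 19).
M = 17 × 19 = 323. M₁ = 19, y₁ ≡ 9 (mod 17). M₂ = 17, y₂ ≡ 9 (mod 19). r = 15×19×9 + 12×17×9 ≡ 202 (mod 323)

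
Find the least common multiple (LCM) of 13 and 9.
117

First find GCD(13, 9) using the Euclidean algorithm:
13 = 1 × 9 + 4
9 = 2 × 4 + 1
4 = 4 × 1 + 0
GCD(13, 9) = 1

LCM formula: LCM(a, b) = (a × b) / GCD(a, b)
LCM(13, 9) = (13 × 9) / 1
LCM(13, 9) = 117 / 1
LCM(13, 9) = 117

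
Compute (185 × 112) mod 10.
0

(185 × 112) = 20720
20720 mod 10 = 0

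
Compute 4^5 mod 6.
5 = 4 + 1 (binary 101). Repeated squaring mod 6: 4^1 ≡ 4; 4^2 ≡ 4² = 16 ≡ 4; 4^4 ≡ 4² = 16 ≡ 4. Multiply: 4^5 = 4^4 × 4^1 ≡ 4 × 4 (mod 6): 4 × 4 = 16 ≡ 4. So 4^5 ≡ 4 (mod 6).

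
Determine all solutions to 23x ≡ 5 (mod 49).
13

Since gcd(23, 49) = 1 divides 5, a solution exists.
Multiply both sides by the inverse of 23 mod 49:
  23^(-1) mod 49 = 32
  x ≡ 32 × 5 ≡ 160 ≡ 13 (mod 49)
Verification: 23 × 13 = 299 = 6 × 49 + 5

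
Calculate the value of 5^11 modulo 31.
Using repeated squaring. 11 = 8 + 2 + 1 (binary 1011). Repeated squaring mod 31: 5^1 ≡ 5; 5^2 ≡ 5² = 25 ≡ 25; 5^4 ≡ 25² = 625 ≡ 5; 5^8 ≡ 5² = 25 ≡ 25. Multiply: 5^11 = 5^8 × 5^2 × 5^1 ≡ 25 × 25 × 5 (mod 31): 25 × 25 = 625 ≡ 5; 5 × 5 = 25 ≡ 25. So 5^11 ≡ 25 (mod 31).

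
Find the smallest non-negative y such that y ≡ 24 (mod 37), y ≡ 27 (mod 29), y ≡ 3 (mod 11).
3391

Using the Chinese Remainder Theorem:
M = product of moduli = 11803
For equation 1: M_1 = 319, 319 ≡ 23 (mod 37), inverse of 319 mod 37 is 29 (check: 23 × 29 = 667 ≡ 1 (mod 37))
For equation 2: M_2 = 407, 407 ≡ 1 (mod 29), inverse of 407 mod 29 is 1 (check: 1 × 1 = 1 ≡ 1 (mod 29))
For equation 3: M_3 = 1073, 1073 ≡ 6 (mod 11), inverse of 1073 mod 11 is 2 (check: 6 × 2 = 12 ≡ 1 (mod 11))
Combine: y ≡ Σ r_i×M_i×(M_i⁻¹ mod m_i) = 24×319×29 + 27×407×1 + 3×1073×2 = 222024 + 10989 + 6438 = 239451
239451 mod 11803 = 3391
y ≡ 3391 (mod 11803)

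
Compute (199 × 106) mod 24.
22

(199 × 106) = 21094
21094 mod 24 = 22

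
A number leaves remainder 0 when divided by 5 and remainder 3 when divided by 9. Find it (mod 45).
M = 5 × 9 = 45. M₁ = 9, y₁ ≡ 4 (mod 5). M₂ = 5, y₂ ≡ 2 (mod 9). t = 0×9×4 + 3×5×2 ≡ 30 (mod 45)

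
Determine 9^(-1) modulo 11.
9^(-1) ≡ 5 (mod 11). Verification: 9 × 5 = 45 ≡ 1 (mod 11)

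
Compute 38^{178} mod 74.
38

Using successive squaring:
Binary expansion of 178: 10110010
Powers of 38 mod 74 (each is the square of the previous):
  38^1 ≡ 38 (mod 74)
  38^2 ≡ 38² = 1444 ≡ 38 (mod 74)
  38^4 ≡ 38² = 1444 ≡ 38 (mod 74)
  38^8 ≡ 38² = 1444 ≡ 38 (mod 74)
  38^16 ≡ 38² = 1444 ≡ 38 (mod 74)
  38^32 ≡ 38² = 1444 ≡ 38 (mod 74)
  38^64 ≡ 38² = 1444 ≡ 38 (mod 74)
  38^128 ≡ 38² = 1444 ≡ 38 (mod 74)
178 = 128 + 32 + 16 + 2, so 38^178 = 38^128 × 38^32 × 38^16 × 38^2 ≡ 38 × 38 × 38 × 38 (mod 74)
Multiplying step by step:
  38 × 38 = 1444 ≡ 38 (mod 74)
  38 × 38 = 1444 ≡ 38 (mod 74)
  38 × 38 = 1444 ≡ 38 (mod 74)
Result: 38^178 ≡ 38 (mod 74)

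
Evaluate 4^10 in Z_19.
10 = 8 + 2 (binary 1010). Repeated squaring mod 19: 4^1 ≡ 4; 4^2 ≡ 4² = 16 ≡ 16; 4^4 ≡ 16² = 256 ≡ 9; 4^8 ≡ 9² = 81 ≡ 5. Multiply: 4^10 = 4^8 × 4^2 ≡ 5 × 16 (mod 19): 5 × 16 = 80 ≡ 4. So 4^10 ≡ 4 (mod 19).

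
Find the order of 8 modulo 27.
Powers of 8 mod 27: 8^1≡8, 8^2≡10, 8^3≡26, 8^4≡19, 8^5≡17, 8^6≡1. Order = 6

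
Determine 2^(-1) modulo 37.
2^(-1) ≡ 19 (mod 37). Verification: 2 × 19 = 38 ≡ 1 (mod 37)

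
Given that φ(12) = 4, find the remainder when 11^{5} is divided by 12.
By Euler: 11^{4} ≡ 1 (mod 12) since gcd(11, 12) = 1. 5 = 1×4 + 1. So 11^{5} ≡ 11^{1} ≡ 11 (mod 12)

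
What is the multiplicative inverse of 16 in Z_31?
16^(-1) ≡ 2 (mod 31). Verification: 16 × 2 = 32 ≡ 1 (mod 31)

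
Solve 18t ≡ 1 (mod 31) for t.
19

Using Extended Euclidean Algorithm:
gcd(18, 31) = 1
Bezout coefficients: 18 × -12 + 31 × 7 = 1
So 18 × -12 ≡ 1 (mod 31)
The inverse is -12 mod 31 = 19
Verification: 18 × 19 = 342 = 11 × 31 + 1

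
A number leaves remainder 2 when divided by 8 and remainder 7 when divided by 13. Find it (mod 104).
M = 8 × 13 = 104. M₁ = 13, y₁ ≡ 5 (mod 8). M₂ = 8, y₂ ≡ 5 (mod 13). z = 2×13×5 + 7×8×5 ≡ 98 (mod 104)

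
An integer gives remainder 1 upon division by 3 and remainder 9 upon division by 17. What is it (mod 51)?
M = 3 × 17 = 51. M₁ = 17, y₁ ≡ 2 (mod 3). M₂ = 3, y₂ ≡ 6 (mod 17). x = 1×17×2 + 9×3×6 ≡ 43 (mod 51). The smallest positive such number is 43.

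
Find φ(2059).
1960

Prime factorization: 2059 = 29 × 71
Using the formula φ(n) = n × Π(1 - 1/p) for each prime factor p:
φ(2059) = 2059 × (1 - 1/29) × (1 - 1/71)
φ(2059) = 1960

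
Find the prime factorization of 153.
3^2 × 17

Divide by primes starting from smallest:
153 ÷ 3 = 51
51 ÷ 3 = 17
17 ÷ 17 = 1

153 = 3^2 × 17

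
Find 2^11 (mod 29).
Using repeated squaring. 11 = 8 + 2 + 1 (binary 1011). Repeated squaring mod 29: 2^1 ≡ 2; 2^2 ≡ 2² = 4 ≡ 4; 2^4 ≡ 4² = 16 ≡ 16; 2^8 ≡ 16² = 256 ≡ 24. Multiply: 2^11 = 2^8 × 2^2 × 2^1 ≡ 24 × 4 × 2 (mod 29): 24 × 4 = 96 ≡ 9; 9 × 2 = 18 ≡ 18. So 2^11 ≡ 18 (mod 29).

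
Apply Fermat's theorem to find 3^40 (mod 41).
By Fermat's Little Theorem, 3^{40} ≡ 1 (mod 41) since 41 is prime and gcd(3, 41) = 1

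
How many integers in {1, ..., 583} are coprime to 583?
520

Prime factorization: 583 = 11 × 53
Using the formula φ(n) = n × Π(1 - 1/p) for each prime factor p:
φ(583) = 583 × (1 - 1/11) × (1 - 1/53)
φ(583) = 520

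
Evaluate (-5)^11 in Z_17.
Using repeated squaring. (-5) ≡ 12 (mod 17). 11 = 8 + 2 + 1 (binary 1011). Repeated squaring mod 17: 12^1 ≡ 12; 12^2 ≡ 12² = 144 ≡ 8; 12^4 ≡ 8² = 64 ≡ 13; 12^8 ≡ 13² = 169 ≡ 16. Multiply: (-5)^11 ≡ 12^8 × 12^2 × 12^1 ≡ 16 × 8 × 12 (mod 17): 16 × 8 = 128 ≡ 9; 9 × 12 = 108 ≡ 6. So (-5)^11 ≡ 6 (mod 17).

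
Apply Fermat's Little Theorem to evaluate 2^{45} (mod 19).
18

By Fermat's Little Theorem, a^(p-1) ≡ 1 (mod p) for prime p and gcd(a, p) = 1
Here p = 19, so 2^18 ≡ 1 (mod 19)
We can reduce the exponent: 45 mod 18 = 9
So 2^45 ≡ 2^9 (mod 19)
Computing: 2^9 mod 19 = 18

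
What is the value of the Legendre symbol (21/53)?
(21/53) = 21^{26} mod 53 = -1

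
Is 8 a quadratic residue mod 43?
By Euler's criterion: 8^{21} ≡ 42 (mod 43). Since this equals -1 (≡ 42), 8 is not a QR.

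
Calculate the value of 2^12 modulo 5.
Using Fermat: 2^{4} ≡ 1 (mod 5). 12 ≡ 0 (mod 4). So 2^{12} ≡ 2^{0} ≡ 1 (mod 5)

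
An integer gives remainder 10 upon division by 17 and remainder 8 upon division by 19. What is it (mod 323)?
M = 17 × 19 = 323. M₁ = 19, y₁ ≡ 9 (mod 17). M₂ = 17, y₂ ≡ 9 (mod 19). m = 10×19×9 + 8×17×9 ≡ 27 (mod 323). The smallest positive such number is 27.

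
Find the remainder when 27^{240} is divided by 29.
By Fermat: 27^{28} ≡ 1 (mod 29). 240 = 8×28 + 16. So 27^{240} ≡ 27^{16} ≡ 25 (mod 29)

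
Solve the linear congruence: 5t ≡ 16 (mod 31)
28

Since gcd(5, 31) = 1 divides 16, a solution exists.
Multiply both sides by the inverse of 5 mod 31:
  5^(-1) mod 31 = 25
  x ≡ 25 × 16 ≡ 400 ≡ 28 (mod 31)
Verification: 5 × 28 = 140 = 4 × 31 + 16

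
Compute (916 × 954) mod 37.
35

(916 × 954) = 873864
873864 mod 37 = 35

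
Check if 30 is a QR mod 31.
By Euler's criterion: 30^{15} ≡ 30 (mod 31). Since this equals -1 (≡ 30), 30 is not a QR.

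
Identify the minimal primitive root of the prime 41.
p - 1 = 40 has prime divisors 2, 5. h is a primitive root mod 41 iff h^(40/q) ≢ 1 (mod 41) for each such q.
h = 2: 2^20 ≡ 1, 2^8 ≡ 10 (mod 41); 2^20 ≡ 1, so not a primitive root.
h = 3: 3^20 ≡ 40, 3^8 ≡ 1 (mod 41); 3^8 ≡ 1, so not a primitive root.
h = 4: 4^20 ≡ 1, 4^8 ≡ 18 (mod 41); 4^20 ≡ 1, so not a primitive root.
h = 5: 5^20 ≡ 1, 5^8 ≡ 18 (mod 41); 5^20 ≡ 1, so not a primitive root.
h = 6: 6^20 ≡ 40, 6^8 ≡ 10 (mod 41); none is 1, so 6 has order 40 and is a primitive root.
The smallest primitive root mod 41 is g = 6.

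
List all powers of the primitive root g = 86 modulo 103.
g^1, g^2, ..., g^{102} mod 103: {86, 83, 31, 91, 101, 34, 40, 41, 24, 4, 35, 23, 21, 55, 95, 33, 57, 61, 96, 16, 37, 92, 84, 14, 71, 29, 22, 38, 75, 64, 45, 59, 27, 56, 78, 13, 88, 49, 94, 50, 77, 30, 5, 18, 3, 52, 43, 93, 67, 97, 102, 17, 20, 72, 12, 2, 69, 63, 62, 79, 99, 68, 80, 82, 48, 8, 70, 46, 42, 7, 87, 66, 11, 19, 89, 32, 74, 81, 65, 28, 39, 58, 44, 76, 47, 25, 90, 15, 54, 9, 53, 26, 73, 98, 85, 100, 51, 60, 10, 36, 6, 1}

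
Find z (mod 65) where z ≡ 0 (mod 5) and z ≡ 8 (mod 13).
M = 5 × 13 = 65. M₁ = 13, y₁ ≡ 2 (mod 5). M₂ = 5, y₂ ≡ 8 (mod 13). z = 0×13×2 + 8×5×8 ≡ 60 (mod 65)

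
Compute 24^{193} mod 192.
0

Using successive squaring:
Binary expansion of 193: 11000001
Powers of 24 mod 192 (each is the square of the previous):
  24^1 ≡ 24 (mod 192)
  24^2 ≡ 24² = 576 ≡ 0 (mod 192)
  24^4 ≡ 0² = 0 ≡ 0 (mod 192)
  24^8 ≡ 0² = 0 ≡ 0 (mod 192)
  24^16 ≡ 0² = 0 ≡ 0 (mod 192)
  24^32 ≡ 0² = 0 ≡ 0 (mod 192)
  24^64 ≡ 0² = 0 ≡ 0 (mod 192)
  24^128 ≡ 0² = 0 ≡ 0 (mod 192)
193 = 128 + 64 + 1, so 24^193 = 24^128 × 24^64 × 24^1 ≡ 0 × 0 × 24 (mod 192)
Multiplying step by step:
  0 × 0 = 0 ≡ 0 (mod 192)
  0 × 24 = 0 ≡ 0 (mod 192)
Result: 24^193 ≡ 0 (mod 192)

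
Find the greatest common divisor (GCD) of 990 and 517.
11

Using the Euclidean algorithm:
990 = 1 × 517 + 473
517 = 1 × 473 + 44
473 = 10 × 44 + 33
44 = 1 × 33 + 11
33 = 3 × 11 + 0

GCD(990, 517) = 11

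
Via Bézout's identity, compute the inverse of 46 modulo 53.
Extended GCD: 46(15) + 53(-13) = 1. So 46^(-1) ≡ 15 ≡ 15 (mod 53). Verify: 46 × 15 = 690 ≡ 1 (mod 53)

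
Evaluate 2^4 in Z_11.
4 = 4 (binary 100). Repeated squaring mod 11: 2^1 ≡ 2; 2^2 ≡ 2² = 4 ≡ 4; 2^4 ≡ 4² = 16 ≡ 5. So 2^4 ≡ 5 (mod 11).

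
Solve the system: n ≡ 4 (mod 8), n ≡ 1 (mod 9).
M = 8 × 9 = 72. M₁ = 9, y₁ ≡ 1 (mod 8). M₂ = 8, y₂ ≡ 8 (mod 9). n = 4×9×1 + 1×8×8 ≡ 28 (mod 72)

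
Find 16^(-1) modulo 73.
32

Using Extended Euclidean Algorithm:
gcd(16, 73) = 1
Bezout coefficients: 16 × 32 + 73 × -7 = 1
So 16 × 32 ≡ 1 (mod 73)
The inverse is 32 mod 73 = 32
Verification: 16 × 32 = 512 = 7 × 73 + 1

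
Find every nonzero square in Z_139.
QRs mod 139: {1, 4, 5, 6, 7, 9, 11, 13, 16, 20, 24, 25, 28, 29, 30, 31, 34, 35, 36, 37, 38, 41, 42, 44, 45, 46, 47, 49, 51, 52, 54, 55, 57, 63, 64, 65, 66, 67, 69, 71, 77, 78, 79, 80, 81, 83, 86, 89, 91, 96, 99, 100, 106, 107, 112, 113, 116, 117, 118, 120, 121, 122, 124, 125, 127, 129, 131, 136, 137}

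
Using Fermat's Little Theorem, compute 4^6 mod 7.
By Fermat's Little Theorem, 4^{6} ≡ 1 (mod 7) since 7 is prime and gcd(4, 7) = 1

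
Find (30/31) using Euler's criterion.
(30/31) = 30^{15} mod 31 = -1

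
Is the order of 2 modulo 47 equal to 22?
No, the actual order is 23, not 22.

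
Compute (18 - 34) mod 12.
8

(18 - 34) = -16
-16 mod 12 = 8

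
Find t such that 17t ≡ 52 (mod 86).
84

Since gcd(17, 86) = 1 divides 52, a solution exists.
Multiply both sides by the inverse of 17 mod 86:
  17^(-1) mod 86 = 81
  x ≡ 81 × 52 ≡ 4212 ≡ 84 (mod 86)
Verification: 17 × 84 = 1428 = 16 × 86 + 52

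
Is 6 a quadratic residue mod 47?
By Euler's criterion: 6^{23} ≡ 1 (mod 47). Since this equals 1, 6 is a QR.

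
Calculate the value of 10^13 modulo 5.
Using repeated squaring. 10 ≡ 0 (mod 5). 13 = 8 + 4 + 1 (binary 1101). Repeated squaring mod 5: 0^1 ≡ 0; 0^2 ≡ 0² = 0 ≡ 0; 0^4 ≡ 0² = 0 ≡ 0; 0^8 ≡ 0² = 0 ≡ 0. Multiply: 10^13 ≡ 0^8 × 0^4 × 0^1 ≡ 0 × 0 × 0 (mod 5): 0 × 0 = 0 ≡ 0; 0 × 0 = 0 ≡ 0. So 10^13 ≡ 0 (mod 5).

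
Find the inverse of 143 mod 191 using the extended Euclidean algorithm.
Extended GCD: 143(-4) + 191(3) = 1. So 143^(-1) ≡ 187 ≡ 187 (mod 191). Verify: 143 × 187 = 26741 ≡ 1 (mod 191)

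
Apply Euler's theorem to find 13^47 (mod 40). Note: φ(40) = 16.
By Euler: 13^{16} ≡ 1 (mod 40) since gcd(13, 40) = 1. 47 = 2×16 + 15. So 13^{47} ≡ 13^{15} ≡ 37 (mod 40)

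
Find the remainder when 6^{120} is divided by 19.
By Fermat: 6^{18} ≡ 1 (mod 19). 120 = 6×18 + 12. So 6^{120} ≡ 6^{12} ≡ 7 (mod 19)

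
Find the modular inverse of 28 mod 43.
28^(-1) ≡ 20 (mod 43). Verification: 28 × 20 = 560 ≡ 1 (mod 43)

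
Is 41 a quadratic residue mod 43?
By Euler's criterion: 41^{21} ≡ 1 (mod 43). Since this equals 1, 41 is a QR.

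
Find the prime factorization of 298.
2 × 149

Divide by primes starting from smallest:
298 ÷ 2 = 149
149 ÷ 149 = 1

298 = 2 × 149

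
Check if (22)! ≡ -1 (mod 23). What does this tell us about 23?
(22)! mod 23 = 22. Since this equals -1 (mod 23), Wilson confirms 23 is prime.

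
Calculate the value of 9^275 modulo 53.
Using Fermat: 9^{52} ≡ 1 (mod 53). 275 ≡ 15 (mod 52). So 9^{275} ≡ 9^{15} ≡ 25 (mod 53)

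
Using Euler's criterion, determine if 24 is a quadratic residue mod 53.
By Euler's criterion: 24^{26} ≡ 1 (mod 53). Since this equals 1, 24 is a QR.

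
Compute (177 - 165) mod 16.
12

(177 - 165) = 12
12 mod 16 = 12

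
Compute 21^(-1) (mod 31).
21^(-1) ≡ 3 (mod 31). Verification: 21 × 3 = 63 ≡ 1 (mod 31)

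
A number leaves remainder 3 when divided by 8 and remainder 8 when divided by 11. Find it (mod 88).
M = 8 × 11 = 88. M₁ = 11, y₁ ≡ 3 (mod 8). M₂ = 8, y₂ ≡ 7 (mod 11). k = 3×11×3 + 8×8×7 ≡ 19 (mod 88)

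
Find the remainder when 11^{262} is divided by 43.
By Fermat: 11^{42} ≡ 1 (mod 43). 262 = 6×42 + 10. So 11^{262} ≡ 11^{10} ≡ 41 (mod 43)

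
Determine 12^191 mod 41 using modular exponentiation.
Using Fermat: 12^{40} ≡ 1 (mod 41). 191 ≡ 31 (mod 40). So 12^{191} ≡ 12^{31} ≡ 15 (mod 41)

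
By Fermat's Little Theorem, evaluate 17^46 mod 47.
By Fermat's Little Theorem, 17^{46} ≡ 1 (mod 47) since 47 is prime and gcd(17, 47) = 1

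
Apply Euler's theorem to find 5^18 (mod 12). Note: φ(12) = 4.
By Euler: 5^{4} ≡ 1 (mod 12) since gcd(5, 12) = 1. 18 = 4×4 + 2. So 5^{18} ≡ 5^{2} ≡ 1 (mod 12)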